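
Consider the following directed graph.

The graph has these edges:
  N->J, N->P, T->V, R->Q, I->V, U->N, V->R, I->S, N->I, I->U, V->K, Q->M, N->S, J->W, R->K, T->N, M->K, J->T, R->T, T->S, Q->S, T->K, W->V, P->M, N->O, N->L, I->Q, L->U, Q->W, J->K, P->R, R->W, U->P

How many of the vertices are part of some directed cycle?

A vertex is on a directed cycle iff it belongs to a strongly connected component of size ≥ 2 (or has a self-loop).
The vertices on cycles are {I, J, L, N, P, Q, R, T, U, V, W} — 11 in total.

11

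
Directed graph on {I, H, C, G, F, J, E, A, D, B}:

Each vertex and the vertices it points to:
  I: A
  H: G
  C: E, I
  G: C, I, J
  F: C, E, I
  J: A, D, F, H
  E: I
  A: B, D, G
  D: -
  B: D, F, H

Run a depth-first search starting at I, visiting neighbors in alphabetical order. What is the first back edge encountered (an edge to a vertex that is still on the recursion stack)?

E→I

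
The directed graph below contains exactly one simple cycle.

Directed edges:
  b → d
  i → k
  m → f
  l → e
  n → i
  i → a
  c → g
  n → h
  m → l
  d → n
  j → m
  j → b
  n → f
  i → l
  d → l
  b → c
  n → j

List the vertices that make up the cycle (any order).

DFS with gray/black marking from n:
n gray
  f gray
  f black
  h gray
  h black
  j gray
    b gray
      c gray
        g gray
        g black
      c black
      d gray
        d→n: n is gray → back edge
Back edge closes the cycle n → j → b → d → n; its vertices are {b, d, j, n}.

b, d, j, n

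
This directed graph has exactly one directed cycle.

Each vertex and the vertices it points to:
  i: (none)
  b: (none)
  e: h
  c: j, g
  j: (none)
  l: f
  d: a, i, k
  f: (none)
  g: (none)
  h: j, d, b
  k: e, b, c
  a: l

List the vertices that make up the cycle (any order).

DFS with gray/black marking from d:
d gray
  a gray
    l gray
      f gray
      f black
    l black
  a black
  i gray
  i black
  k gray
    e gray
      h gray
        j gray
        j black
        h→d: d is gray → back edge
Back edge closes the cycle d → k → e → h → d; its vertices are {d, e, h, k}.

d, e, h, k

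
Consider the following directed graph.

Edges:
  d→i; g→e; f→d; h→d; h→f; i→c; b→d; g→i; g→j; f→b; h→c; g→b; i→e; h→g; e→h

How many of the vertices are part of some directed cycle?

7

A vertex is on a directed cycle iff it belongs to a strongly connected component of size ≥ 2 (or has a self-loop).
The vertices on cycles are {b, d, e, f, g, h, i} — 7 in total.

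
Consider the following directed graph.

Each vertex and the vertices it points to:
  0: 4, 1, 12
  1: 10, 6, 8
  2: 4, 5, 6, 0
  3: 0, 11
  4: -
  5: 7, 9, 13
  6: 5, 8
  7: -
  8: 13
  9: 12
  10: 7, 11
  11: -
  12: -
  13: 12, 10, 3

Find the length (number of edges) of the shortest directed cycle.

For each vertex v, BFS finds the shortest path from v back to v.
The shortest such closed walk is 0 → 1 → 8 → 13 → 3 → 0, length 5.

5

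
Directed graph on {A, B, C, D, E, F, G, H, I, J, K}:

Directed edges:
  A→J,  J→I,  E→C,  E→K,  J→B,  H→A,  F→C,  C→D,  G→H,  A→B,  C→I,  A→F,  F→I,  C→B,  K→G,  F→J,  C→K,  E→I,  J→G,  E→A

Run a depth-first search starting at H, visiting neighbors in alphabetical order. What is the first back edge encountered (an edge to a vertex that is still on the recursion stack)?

DFS from H (visiting neighbors in alphabetical order); mark gray on enter, black on exit:
H gray
  A gray
    B gray
    B black
    F gray
      C gray
        C→B: B black — skip
        D gray
        D black
        I gray
        I black
        K gray
          G gray
            G→H: H is gray → back edge
First back edge: G → H.

G→H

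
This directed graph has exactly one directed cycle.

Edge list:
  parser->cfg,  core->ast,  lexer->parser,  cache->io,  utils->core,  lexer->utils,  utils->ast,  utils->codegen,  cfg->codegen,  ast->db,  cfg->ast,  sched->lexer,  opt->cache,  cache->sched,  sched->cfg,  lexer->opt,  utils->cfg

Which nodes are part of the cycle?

opt, cache, lexer, sched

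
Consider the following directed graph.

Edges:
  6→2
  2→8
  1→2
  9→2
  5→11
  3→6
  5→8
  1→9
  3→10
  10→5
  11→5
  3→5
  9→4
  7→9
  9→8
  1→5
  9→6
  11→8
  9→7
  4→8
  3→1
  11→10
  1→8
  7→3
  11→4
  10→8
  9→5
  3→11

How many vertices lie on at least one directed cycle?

7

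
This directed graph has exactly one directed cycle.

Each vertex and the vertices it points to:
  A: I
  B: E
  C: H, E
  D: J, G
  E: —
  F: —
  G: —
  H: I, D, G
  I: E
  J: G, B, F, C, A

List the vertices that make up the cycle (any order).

C, D, H, J

DFS with gray/black marking from D:
D gray
  J gray
    G gray
    G black
    B gray
      E gray
      E black
    B black
    F gray
    F black
    C gray
      H gray
        I gray
          I→E: E black — skip
        I black
        H→D: D is gray → back edge
Back edge closes the cycle D → J → C → H → D; its vertices are {C, D, H, J}.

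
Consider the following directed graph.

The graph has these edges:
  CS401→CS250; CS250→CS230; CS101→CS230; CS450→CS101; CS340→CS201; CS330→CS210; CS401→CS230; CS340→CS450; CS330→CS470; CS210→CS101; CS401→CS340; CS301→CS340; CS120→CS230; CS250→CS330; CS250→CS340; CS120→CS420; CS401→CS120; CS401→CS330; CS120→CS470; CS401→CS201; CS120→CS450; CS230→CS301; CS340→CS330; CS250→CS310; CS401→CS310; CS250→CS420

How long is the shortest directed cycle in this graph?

5

For each vertex v, BFS finds the shortest path from v back to v.
The shortest such closed walk is CS340 → CS450 → CS101 → CS230 → CS301 → CS340, length 5.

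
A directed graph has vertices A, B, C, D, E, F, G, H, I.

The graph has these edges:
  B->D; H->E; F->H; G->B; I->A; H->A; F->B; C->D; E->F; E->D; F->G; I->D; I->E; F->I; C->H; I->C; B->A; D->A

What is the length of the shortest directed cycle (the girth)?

For each vertex v, BFS finds the shortest path from v back to v.
The shortest such closed walk is F → H → E → F, length 3.

3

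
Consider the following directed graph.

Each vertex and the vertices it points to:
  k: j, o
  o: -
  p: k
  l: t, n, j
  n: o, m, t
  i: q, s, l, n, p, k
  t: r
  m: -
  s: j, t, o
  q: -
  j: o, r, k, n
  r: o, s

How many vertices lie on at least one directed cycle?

6

A vertex is on a directed cycle iff it belongs to a strongly connected component of size ≥ 2 (or has a self-loop).
The vertices on cycles are {j, k, n, r, s, t} — 6 in total.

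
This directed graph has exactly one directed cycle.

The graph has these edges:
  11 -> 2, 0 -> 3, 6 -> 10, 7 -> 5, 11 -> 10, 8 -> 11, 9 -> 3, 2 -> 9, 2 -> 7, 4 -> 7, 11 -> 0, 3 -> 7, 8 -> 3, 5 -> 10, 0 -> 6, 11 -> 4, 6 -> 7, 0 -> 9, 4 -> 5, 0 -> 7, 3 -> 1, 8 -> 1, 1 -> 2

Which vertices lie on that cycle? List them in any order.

1, 2, 3, 9

DFS with gray/black marking from 2:
2 gray
  9 gray
    3 gray
      1 gray
        1→2: 2 is gray → back edge
Back edge closes the cycle 2 → 9 → 3 → 1 → 2; its vertices are {1, 2, 3, 9}.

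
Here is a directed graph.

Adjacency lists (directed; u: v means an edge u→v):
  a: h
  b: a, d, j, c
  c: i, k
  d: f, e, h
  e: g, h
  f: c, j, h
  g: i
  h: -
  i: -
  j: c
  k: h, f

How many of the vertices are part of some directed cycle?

A vertex is on a directed cycle iff it belongs to a strongly connected component of size ≥ 2 (or has a self-loop).
The vertices on cycles are {c, f, j, k} — 4 in total.

4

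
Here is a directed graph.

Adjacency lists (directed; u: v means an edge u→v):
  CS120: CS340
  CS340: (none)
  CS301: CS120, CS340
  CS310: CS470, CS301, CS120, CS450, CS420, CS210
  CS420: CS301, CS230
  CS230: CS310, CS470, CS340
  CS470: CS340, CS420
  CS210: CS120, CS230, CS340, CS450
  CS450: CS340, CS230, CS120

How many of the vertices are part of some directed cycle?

6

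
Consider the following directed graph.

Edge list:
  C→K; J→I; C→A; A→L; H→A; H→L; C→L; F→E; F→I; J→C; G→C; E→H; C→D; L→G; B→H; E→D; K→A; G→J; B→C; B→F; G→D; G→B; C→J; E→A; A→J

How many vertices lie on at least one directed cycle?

10

A vertex is on a directed cycle iff it belongs to a strongly connected component of size ≥ 2 (or has a self-loop).
The vertices on cycles are {A, B, C, E, F, G, H, J, K, L} — 10 in total.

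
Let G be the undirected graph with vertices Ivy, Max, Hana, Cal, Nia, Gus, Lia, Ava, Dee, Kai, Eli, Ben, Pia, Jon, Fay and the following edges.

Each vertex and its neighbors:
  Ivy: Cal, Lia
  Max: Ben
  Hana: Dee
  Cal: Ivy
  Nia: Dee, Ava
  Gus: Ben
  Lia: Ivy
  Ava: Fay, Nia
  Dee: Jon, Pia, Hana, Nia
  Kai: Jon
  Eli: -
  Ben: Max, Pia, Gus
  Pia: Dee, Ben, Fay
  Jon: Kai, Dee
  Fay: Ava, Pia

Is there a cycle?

DFS, tracking each vertex's parent; an edge to a visited non-parent vertex closes a cycle.
Start from Eli:
visit Eli (parent –)
visit Ivy (parent –)
  visit Cal (parent Ivy)
    Cal–Ivy: parent, skip
  visit Lia (parent Ivy)
    Lia–Ivy: parent, skip
visit Max (parent –)
  visit Ben (parent Max)
    Ben–Max: parent, skip
    visit Pia (parent Ben)
      visit Dee (parent Pia)
        visit Jon (parent Dee)
          visit Kai (parent Jon)
            Kai–Jon: parent, skip
          Jon–Dee: parent, skip
        Dee–Pia: parent, skip
        visit Hana (parent Dee)
          Hana–Dee: parent, skip
        visit Nia (parent Dee)
          Nia–Dee: parent, skip
          visit Ava (parent Nia)
            visit Fay (parent Ava)
              Fay–Ava: parent, skip
              Fay–Pia: Pia visited and ≠ parent → cycle
Cycle: Pia – Dee – Nia – Ava – Fay – Pia.

Yes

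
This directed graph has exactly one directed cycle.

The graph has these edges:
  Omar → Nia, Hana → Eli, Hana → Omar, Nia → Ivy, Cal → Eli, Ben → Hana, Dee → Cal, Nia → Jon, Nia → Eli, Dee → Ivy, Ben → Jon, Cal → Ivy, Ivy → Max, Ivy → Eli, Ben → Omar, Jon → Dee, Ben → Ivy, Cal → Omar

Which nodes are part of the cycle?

DFS with gray/black marking from Jon:
Jon gray
  Dee gray
    Cal gray
      Eli gray
      Eli black
      Omar gray
        Nia gray
          Nia→Eli: Eli black — skip
          Ivy gray
            Max gray
            Max black
            Ivy→Eli: Eli black — skip
          Ivy black
          Nia→Jon: Jon is gray → back edge
Back edge closes the cycle Jon → Dee → Cal → Omar → Nia → Jon; its vertices are {Cal, Dee, Jon, Nia, Omar}.

Cal, Dee, Jon, Nia, Omar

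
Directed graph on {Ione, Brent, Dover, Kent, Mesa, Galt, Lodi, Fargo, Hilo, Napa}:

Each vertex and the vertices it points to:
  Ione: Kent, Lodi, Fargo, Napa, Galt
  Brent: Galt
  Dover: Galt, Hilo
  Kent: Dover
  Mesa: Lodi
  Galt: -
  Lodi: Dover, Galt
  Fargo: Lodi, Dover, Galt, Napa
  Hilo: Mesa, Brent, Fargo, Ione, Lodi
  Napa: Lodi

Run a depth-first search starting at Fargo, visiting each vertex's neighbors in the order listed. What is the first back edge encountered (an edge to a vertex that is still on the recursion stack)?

DFS from Fargo (visiting each vertex's neighbors in the order listed); mark gray on enter, black on exit:
Fargo gray
  Lodi gray
    Dover gray
      Galt gray
      Galt black
      Hilo gray
        Mesa gray
          Mesa→Lodi: Lodi is gray → back edge
First back edge: Mesa → Lodi.

Mesa->Lodi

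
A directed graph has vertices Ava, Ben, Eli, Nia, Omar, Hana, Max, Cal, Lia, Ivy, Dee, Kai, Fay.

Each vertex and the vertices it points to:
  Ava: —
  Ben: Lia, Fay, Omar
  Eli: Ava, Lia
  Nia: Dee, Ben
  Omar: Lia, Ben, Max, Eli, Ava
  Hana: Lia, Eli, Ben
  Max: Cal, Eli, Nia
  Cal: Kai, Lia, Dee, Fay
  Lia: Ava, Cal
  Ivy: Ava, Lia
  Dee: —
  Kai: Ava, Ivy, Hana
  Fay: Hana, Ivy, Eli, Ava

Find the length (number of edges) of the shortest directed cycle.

2

For each vertex v, BFS finds the shortest path from v back to v.
The shortest such closed walk is Omar → Ben → Omar, length 2.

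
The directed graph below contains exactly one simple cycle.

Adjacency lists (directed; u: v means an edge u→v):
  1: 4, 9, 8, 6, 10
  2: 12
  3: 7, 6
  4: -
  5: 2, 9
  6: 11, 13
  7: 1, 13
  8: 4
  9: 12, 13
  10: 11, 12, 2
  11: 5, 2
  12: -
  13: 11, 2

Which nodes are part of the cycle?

DFS with gray/black marking from 13:
13 gray
  11 gray
    5 gray
      2 gray
        12 gray
        12 black
      2 black
      9 gray
        9→12: 12 black — skip
        9→13: 13 is gray → back edge
Back edge closes the cycle 13 → 11 → 5 → 9 → 13; its vertices are {5, 9, 11, 13}.

5, 9, 11, 13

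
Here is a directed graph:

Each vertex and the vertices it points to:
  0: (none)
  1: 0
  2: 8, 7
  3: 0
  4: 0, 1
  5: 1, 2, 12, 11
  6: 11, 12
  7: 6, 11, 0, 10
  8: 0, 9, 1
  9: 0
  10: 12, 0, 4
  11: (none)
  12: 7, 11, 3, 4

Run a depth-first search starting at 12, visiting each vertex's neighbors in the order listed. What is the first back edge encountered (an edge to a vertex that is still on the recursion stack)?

DFS from 12 (visiting each vertex's neighbors in the order listed); mark gray on enter, black on exit:
12 gray
  7 gray
    6 gray
      11 gray
      11 black
      6→12: 12 is gray → back edge
First back edge: 6 → 12.

6->12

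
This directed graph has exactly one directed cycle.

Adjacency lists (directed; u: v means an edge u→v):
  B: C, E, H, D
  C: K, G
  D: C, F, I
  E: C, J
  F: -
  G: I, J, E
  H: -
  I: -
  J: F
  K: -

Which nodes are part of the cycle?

C, E, G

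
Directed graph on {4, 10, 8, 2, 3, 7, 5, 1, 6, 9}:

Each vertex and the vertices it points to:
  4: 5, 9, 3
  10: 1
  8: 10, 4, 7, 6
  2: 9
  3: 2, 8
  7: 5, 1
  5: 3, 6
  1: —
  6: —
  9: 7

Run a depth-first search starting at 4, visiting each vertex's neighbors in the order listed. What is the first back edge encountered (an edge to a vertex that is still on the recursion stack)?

DFS from 4 (visiting each vertex's neighbors in the order listed); mark gray on enter, black on exit:
4 gray
  5 gray
    3 gray
      2 gray
        9 gray
          7 gray
            7→5: 5 is gray → back edge
First back edge: 7 → 5.

7->5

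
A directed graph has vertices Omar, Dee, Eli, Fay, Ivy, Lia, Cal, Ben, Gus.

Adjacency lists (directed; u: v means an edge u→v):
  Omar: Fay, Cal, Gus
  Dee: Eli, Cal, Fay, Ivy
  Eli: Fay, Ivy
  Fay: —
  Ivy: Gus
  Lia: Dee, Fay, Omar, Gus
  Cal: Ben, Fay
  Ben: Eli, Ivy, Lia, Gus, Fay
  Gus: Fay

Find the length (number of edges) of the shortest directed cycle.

4

For each vertex v, BFS finds the shortest path from v back to v.
The shortest such closed walk is Lia → Omar → Cal → Ben → Lia, length 4.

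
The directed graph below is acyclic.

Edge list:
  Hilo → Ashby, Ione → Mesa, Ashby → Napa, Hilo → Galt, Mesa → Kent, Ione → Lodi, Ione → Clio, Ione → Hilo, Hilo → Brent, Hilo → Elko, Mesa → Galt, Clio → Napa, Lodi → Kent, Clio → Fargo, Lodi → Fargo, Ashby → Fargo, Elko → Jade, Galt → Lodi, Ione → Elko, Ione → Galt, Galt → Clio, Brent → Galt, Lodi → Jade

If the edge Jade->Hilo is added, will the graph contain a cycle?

Adding Jade→Hilo creates a cycle iff Hilo can already reach Jade.
Path from Hilo: Hilo → Elko → Jade.
So Hilo → … → Jade → Hilo is a cycle.

Yes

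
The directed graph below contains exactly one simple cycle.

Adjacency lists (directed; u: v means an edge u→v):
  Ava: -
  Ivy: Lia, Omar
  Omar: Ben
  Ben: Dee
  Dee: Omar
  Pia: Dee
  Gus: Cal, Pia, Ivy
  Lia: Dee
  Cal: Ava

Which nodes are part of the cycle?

DFS with gray/black marking from Omar:
Omar gray
  Ben gray
    Dee gray
      Dee→Omar: Omar is gray → back edge
Back edge closes the cycle Omar → Ben → Dee → Omar; its vertices are {Ben, Dee, Omar}.

Ben, Dee, Omar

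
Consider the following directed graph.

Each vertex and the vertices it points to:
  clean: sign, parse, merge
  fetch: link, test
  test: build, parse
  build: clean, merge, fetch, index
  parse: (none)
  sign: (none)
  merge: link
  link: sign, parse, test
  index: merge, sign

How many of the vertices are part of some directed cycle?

7

A vertex is on a directed cycle iff it belongs to a strongly connected component of size ≥ 2 (or has a self-loop).
The vertices on cycles are {link, test, build, clean, fetch, index, merge} — 7 in total.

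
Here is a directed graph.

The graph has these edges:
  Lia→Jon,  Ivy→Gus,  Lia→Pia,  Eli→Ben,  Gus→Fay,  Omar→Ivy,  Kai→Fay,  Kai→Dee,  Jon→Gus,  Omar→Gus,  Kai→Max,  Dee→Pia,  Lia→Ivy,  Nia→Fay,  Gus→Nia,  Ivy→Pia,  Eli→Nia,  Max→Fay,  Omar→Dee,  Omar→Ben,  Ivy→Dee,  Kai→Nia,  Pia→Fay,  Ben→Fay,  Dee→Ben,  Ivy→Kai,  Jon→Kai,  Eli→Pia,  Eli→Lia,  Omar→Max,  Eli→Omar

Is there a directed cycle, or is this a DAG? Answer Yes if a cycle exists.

DFS with white/gray/black marking, starting from Max:
Max gray
  Fay gray
  Fay black
Max black
Jon gray
  Gus gray
    Nia gray
      Nia→Fay: Fay black — skip
    Nia black
    Gus→Fay: Fay black — skip
  Gus black
  Kai gray
    Dee gray
      Ben gray
        Ben→Fay: Fay black — skip
      Ben black
      Pia gray
        Pia→Fay: Fay black — skip
      Pia black
    Dee black
    Kai→Max: Max black — skip
    Kai→Fay: Fay black — skip
    Kai→Nia: Nia black — skip
  Kai black
Jon black
Omar gray
  Omar→Gus: Gus black — skip
  Ivy gray
    Ivy→Kai: Kai black — skip
    Ivy→Gus: Gus black — skip
    Ivy→Pia: Pia black — skip
    Ivy→Dee: Dee black — skip
  Ivy black
  Omar→Max: Max black — skip
  Omar→Ben: Ben black — skip
  Omar→Dee: Dee black — skip
Omar black
Eli gray
  Eli→Pia: Pia black — skip
  Eli→Ben: Ben black — skip
  Eli→Omar: Omar black — skip
  Lia gray
    Lia→Jon: Jon black — skip
    Lia→Pia: Pia black — skip
    Lia→Ivy: Ivy black — skip
  Lia black
  Eli→Nia: Nia black — skip
Eli black
Every edge goes to a white or black vertex — no back edge, so the graph is acyclic.

No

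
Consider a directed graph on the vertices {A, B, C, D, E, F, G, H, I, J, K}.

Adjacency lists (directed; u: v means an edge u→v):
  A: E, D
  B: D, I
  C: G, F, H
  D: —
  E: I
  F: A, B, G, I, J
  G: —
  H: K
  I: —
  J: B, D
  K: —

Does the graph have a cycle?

No

DFS with white/gray/black marking, starting from H:
H gray
  K gray
  K black
H black
A gray
  E gray
    I gray
    I black
  E black
  D gray
  D black
A black
B gray
  B→D: D black — skip
  B→I: I black — skip
B black
C gray
  G gray
  G black
  F gray
    F→A: A black — skip
    F→B: B black — skip
    F→G: G black — skip
    F→I: I black — skip
    J gray
      J→B: B black — skip
      J→D: D black — skip
    J black
  F black
  C→H: H black — skip
C black
Every edge goes to a white or black vertex — no back edge, so the graph is acyclic.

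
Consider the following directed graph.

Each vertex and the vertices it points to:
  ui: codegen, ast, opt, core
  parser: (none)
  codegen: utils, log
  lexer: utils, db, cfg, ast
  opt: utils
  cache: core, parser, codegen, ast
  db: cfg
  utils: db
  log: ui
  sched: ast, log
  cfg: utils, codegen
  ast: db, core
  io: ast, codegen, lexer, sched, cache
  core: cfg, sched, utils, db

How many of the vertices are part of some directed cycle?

10

A vertex is on a directed cycle iff it belongs to a strongly connected component of size ≥ 2 (or has a self-loop).
The vertices on cycles are {db, ui, ast, cfg, log, opt, core, sched, utils, codegen} — 10 in total.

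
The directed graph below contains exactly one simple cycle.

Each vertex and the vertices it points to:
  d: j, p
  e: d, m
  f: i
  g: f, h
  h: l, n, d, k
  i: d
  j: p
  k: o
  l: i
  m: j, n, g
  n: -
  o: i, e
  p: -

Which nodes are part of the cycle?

e, g, h, k, m, o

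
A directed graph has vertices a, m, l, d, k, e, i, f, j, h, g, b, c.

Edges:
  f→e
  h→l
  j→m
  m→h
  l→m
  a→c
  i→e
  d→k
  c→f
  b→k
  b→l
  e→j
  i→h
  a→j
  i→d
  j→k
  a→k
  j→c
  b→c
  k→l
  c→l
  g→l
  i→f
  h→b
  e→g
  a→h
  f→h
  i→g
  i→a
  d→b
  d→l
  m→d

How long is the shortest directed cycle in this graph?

For each vertex v, BFS finds the shortest path from v back to v.
The shortest such closed walk is m → d → l → m, length 3.

3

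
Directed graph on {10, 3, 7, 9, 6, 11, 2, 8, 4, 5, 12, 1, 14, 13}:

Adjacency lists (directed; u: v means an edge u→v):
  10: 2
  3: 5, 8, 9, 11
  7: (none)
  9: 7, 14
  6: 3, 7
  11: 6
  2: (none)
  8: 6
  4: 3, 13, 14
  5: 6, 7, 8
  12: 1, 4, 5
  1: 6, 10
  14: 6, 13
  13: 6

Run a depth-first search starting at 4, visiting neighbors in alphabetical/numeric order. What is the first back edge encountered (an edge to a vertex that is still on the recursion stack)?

6->3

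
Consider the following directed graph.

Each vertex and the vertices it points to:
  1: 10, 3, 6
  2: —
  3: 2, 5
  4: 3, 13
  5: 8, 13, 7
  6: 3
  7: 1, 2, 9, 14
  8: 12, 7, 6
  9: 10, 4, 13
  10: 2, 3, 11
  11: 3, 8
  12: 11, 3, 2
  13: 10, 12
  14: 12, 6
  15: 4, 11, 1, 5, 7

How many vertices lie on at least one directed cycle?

A vertex is on a directed cycle iff it belongs to a strongly connected component of size ≥ 2 (or has a self-loop).
The vertices on cycles are {1, 3, 4, 5, 6, 7, 8, 9, 10, 11, 12, 13, 14} — 13 in total.

13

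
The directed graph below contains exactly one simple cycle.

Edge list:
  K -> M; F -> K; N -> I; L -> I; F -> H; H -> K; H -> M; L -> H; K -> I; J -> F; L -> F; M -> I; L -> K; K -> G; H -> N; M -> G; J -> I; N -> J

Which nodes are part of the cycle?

DFS with gray/black marking from F:
F gray
  H gray
    M gray
      G gray
      G black
      I gray
      I black
    M black
    N gray
      J gray
        J→I: I black — skip
        J→F: F is gray → back edge
Back edge closes the cycle F → H → N → J → F; its vertices are {F, H, J, N}.

F, H, J, N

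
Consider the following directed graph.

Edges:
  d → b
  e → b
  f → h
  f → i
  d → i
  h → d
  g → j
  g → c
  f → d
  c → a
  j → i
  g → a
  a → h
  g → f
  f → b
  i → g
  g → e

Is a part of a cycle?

Yes

a is on a cycle iff a can reach itself via ≥1 edge.
a → h → d → i → g → a — yes.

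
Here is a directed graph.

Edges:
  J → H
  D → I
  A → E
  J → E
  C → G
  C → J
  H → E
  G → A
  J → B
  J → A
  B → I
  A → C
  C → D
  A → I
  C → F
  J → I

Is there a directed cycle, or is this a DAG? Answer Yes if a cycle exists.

Yes

DFS with white/gray/black marking, starting from H:
H gray
  E gray
  E black
H black
A gray
  A→E: E black — skip
  C gray
    D gray
      I gray
      I black
    D black
    F gray
    F black
    G gray
      G→A: A is gray → back edge
Back edge found, so a cycle exists: A → C → G → A.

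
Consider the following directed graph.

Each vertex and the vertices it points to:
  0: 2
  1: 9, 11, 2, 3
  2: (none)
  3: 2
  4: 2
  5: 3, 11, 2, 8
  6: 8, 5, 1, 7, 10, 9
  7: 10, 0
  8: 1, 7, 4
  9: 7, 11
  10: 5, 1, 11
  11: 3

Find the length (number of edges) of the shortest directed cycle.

4

For each vertex v, BFS finds the shortest path from v back to v.
The shortest such closed walk is 8 → 7 → 10 → 5 → 8, length 4.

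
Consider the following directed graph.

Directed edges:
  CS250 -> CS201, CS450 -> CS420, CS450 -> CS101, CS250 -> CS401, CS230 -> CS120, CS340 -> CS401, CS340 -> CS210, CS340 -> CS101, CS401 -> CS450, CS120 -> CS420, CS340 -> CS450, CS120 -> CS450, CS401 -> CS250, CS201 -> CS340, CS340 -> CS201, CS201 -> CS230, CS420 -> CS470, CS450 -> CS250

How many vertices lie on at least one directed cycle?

A vertex is on a directed cycle iff it belongs to a strongly connected component of size ≥ 2 (or has a self-loop).
The vertices on cycles are {CS120, CS201, CS230, CS250, CS340, CS401, CS450} — 7 in total.

7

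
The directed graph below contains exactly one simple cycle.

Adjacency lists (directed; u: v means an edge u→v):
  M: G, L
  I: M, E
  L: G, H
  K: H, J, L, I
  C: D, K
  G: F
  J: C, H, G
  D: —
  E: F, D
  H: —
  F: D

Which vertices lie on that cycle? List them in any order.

C, J, K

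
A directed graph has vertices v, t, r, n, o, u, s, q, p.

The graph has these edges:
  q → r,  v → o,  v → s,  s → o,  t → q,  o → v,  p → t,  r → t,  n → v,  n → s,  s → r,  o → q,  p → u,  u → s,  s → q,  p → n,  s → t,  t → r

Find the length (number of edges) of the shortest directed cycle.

2

For each vertex v, BFS finds the shortest path from v back to v.
The shortest such closed walk is v → o → v, length 2.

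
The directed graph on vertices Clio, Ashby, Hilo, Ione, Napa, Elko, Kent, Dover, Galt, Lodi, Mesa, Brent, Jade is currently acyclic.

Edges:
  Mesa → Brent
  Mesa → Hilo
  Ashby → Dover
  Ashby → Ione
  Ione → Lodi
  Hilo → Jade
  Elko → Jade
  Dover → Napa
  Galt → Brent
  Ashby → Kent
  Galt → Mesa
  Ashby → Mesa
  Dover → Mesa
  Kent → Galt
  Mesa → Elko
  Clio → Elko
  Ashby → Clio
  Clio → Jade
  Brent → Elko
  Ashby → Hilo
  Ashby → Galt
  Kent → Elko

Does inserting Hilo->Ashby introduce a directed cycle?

Adding Hilo→Ashby creates a cycle iff Ashby can already reach Hilo.
Path from Ashby: Ashby → Hilo.
So Ashby → … → Hilo → Ashby is a cycle.

Yes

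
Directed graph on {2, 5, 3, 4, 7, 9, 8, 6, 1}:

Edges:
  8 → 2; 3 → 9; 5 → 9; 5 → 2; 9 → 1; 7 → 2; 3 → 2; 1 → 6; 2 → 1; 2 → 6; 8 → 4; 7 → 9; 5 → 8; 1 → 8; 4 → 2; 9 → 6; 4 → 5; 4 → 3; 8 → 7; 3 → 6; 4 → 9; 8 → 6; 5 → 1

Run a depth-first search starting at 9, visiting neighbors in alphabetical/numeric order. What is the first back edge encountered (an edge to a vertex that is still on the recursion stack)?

DFS from 9 (visiting neighbors in alphabetical/numeric order); mark gray on enter, black on exit:
9 gray
  1 gray
    6 gray
    6 black
    8 gray
      2 gray
        2→1: 1 is gray → back edge
First back edge: 2 → 1.

2→1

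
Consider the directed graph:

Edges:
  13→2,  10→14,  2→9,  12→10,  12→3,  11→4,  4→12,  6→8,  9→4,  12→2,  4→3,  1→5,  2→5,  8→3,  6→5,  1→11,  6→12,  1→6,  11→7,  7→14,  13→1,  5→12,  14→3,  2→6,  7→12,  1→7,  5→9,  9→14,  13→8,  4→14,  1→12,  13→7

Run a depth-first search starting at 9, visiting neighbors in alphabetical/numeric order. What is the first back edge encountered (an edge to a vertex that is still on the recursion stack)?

5->9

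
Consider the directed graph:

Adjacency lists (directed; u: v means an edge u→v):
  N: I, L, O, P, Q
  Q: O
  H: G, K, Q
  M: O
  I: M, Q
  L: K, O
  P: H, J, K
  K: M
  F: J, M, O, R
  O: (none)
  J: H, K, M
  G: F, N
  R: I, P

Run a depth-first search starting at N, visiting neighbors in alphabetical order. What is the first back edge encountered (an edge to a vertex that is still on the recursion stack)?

J->H

DFS from N (visiting neighbors in alphabetical order); mark gray on enter, black on exit:
N gray
  I gray
    M gray
      O gray
      O black
    M black
    Q gray
      Q→O: O black — skip
    Q black
  I black
  L gray
    K gray
      K→M: M black — skip
    K black
    L→O: O black — skip
  L black
  N→O: O black — skip
  P gray
    H gray
      G gray
        F gray
          J gray
            J→H: H is gray → back edge
First back edge: J → H.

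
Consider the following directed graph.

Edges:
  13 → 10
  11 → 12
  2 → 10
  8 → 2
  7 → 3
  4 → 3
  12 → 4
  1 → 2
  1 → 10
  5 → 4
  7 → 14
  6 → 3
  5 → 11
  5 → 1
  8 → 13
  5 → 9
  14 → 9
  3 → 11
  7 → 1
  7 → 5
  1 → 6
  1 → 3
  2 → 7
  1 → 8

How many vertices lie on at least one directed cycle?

A vertex is on a directed cycle iff it belongs to a strongly connected component of size ≥ 2 (or has a self-loop).
The vertices on cycles are {1, 2, 3, 4, 5, 7, 8, 11, 12} — 9 in total.

9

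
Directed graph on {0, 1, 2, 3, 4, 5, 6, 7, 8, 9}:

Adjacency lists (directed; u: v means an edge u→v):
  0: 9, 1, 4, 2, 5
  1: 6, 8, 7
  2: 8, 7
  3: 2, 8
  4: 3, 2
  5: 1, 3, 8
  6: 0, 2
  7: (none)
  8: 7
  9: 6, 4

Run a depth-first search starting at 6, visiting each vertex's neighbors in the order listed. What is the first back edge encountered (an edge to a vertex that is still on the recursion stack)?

9->6

DFS from 6 (visiting each vertex's neighbors in the order listed); mark gray on enter, black on exit:
6 gray
  0 gray
    9 gray
      9→6: 6 is gray → back edge
First back edge: 9 → 6.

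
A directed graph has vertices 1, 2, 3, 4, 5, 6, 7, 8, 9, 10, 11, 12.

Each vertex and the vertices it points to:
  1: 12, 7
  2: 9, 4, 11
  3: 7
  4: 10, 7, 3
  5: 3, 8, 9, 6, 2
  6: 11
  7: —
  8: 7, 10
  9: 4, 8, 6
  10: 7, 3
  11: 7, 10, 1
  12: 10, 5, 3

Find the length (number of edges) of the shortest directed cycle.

For each vertex v, BFS finds the shortest path from v back to v.
The shortest such closed walk is 5 → 6 → 11 → 1 → 12 → 5, length 5.

5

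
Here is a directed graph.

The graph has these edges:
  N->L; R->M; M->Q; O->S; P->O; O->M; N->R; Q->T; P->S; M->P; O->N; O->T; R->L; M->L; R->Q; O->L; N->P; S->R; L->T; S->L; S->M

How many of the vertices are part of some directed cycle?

6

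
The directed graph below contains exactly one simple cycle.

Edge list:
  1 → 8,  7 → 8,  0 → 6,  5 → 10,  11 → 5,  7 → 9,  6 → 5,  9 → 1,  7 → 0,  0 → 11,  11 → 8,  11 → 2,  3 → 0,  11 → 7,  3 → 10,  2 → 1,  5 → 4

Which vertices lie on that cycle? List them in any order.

DFS with gray/black marking from 0:
0 gray
  11 gray
    8 gray
    8 black
    5 gray
      10 gray
      10 black
      4 gray
      4 black
    5 black
    2 gray
      1 gray
        1→8: 8 black — skip
      1 black
    2 black
    7 gray
      7→0: 0 is gray → back edge
Back edge closes the cycle 0 → 11 → 7 → 0; its vertices are {0, 7, 11}.

0, 7, 11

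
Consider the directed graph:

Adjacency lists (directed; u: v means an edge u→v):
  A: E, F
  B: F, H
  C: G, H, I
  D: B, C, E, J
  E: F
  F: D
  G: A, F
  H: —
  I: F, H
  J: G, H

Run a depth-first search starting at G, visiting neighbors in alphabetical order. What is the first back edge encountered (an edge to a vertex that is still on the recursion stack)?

B->F

DFS from G (visiting neighbors in alphabetical order); mark gray on enter, black on exit:
G gray
  A gray
    E gray
      F gray
        D gray
          B gray
            B→F: F is gray → back edge
First back edge: B → F.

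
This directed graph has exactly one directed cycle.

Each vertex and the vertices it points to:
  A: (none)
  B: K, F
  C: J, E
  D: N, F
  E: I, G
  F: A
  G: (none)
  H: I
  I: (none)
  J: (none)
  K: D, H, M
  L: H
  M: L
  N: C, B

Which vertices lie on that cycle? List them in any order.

B, D, K, N

DFS with gray/black marking from K:
K gray
  D gray
    N gray
      C gray
        J gray
        J black
        E gray
          I gray
          I black
          G gray
          G black
        E black
      C black
      B gray
        B→K: K is gray → back edge
Back edge closes the cycle K → D → N → B → K; its vertices are {B, D, K, N}.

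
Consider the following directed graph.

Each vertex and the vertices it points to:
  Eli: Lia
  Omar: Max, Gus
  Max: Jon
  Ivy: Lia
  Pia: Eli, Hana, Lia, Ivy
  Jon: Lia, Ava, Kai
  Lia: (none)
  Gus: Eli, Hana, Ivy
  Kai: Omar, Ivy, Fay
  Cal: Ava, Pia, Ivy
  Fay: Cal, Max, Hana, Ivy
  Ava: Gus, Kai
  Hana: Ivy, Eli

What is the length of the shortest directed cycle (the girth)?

4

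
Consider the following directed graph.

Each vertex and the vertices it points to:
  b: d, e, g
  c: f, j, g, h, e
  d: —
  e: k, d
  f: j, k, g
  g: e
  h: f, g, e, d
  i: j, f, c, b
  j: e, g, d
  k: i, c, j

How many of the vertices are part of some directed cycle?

9

A vertex is on a directed cycle iff it belongs to a strongly connected component of size ≥ 2 (or has a self-loop).
The vertices on cycles are {b, c, e, f, g, h, i, j, k} — 9 in total.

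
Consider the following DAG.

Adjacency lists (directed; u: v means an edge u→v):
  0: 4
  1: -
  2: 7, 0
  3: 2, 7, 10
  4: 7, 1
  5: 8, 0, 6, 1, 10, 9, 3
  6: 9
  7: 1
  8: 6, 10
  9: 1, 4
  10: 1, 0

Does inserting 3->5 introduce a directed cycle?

Adding 3→5 creates a cycle iff 5 can already reach 3.
Path from 5: 5 → 3.
So 5 → … → 3 → 5 is a cycle.

Yes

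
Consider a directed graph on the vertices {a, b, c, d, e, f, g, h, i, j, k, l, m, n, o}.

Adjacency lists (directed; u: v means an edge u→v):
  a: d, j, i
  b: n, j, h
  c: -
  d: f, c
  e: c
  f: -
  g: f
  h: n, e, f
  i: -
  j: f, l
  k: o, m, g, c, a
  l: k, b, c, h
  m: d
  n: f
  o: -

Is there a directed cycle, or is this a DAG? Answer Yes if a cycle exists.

DFS with white/gray/black marking, starting from f:
f gray
f black
a gray
  d gray
    d→f: f black — skip
    c gray
    c black
  d black
  j gray
    j→f: f black — skip
    l gray
      k gray
        o gray
        o black
        m gray
          m→d: d black — skip
        m black
        g gray
          g→f: f black — skip
        g black
        k→c: c black — skip
        k→a: a is gray → back edge
Back edge found, so a cycle exists: a → j → l → k → a.

Yes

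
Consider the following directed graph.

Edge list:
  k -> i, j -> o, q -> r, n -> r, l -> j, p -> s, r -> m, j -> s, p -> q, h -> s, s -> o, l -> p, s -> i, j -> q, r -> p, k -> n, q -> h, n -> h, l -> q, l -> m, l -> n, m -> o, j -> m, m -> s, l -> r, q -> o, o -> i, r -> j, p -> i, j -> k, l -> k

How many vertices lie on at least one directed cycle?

A vertex is on a directed cycle iff it belongs to a strongly connected component of size ≥ 2 (or has a self-loop).
The vertices on cycles are {j, k, n, p, q, r} — 6 in total.

6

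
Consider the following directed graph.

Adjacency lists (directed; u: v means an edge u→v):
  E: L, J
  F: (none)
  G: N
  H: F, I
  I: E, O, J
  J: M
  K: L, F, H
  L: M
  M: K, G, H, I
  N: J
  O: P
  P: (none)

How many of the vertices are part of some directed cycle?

A vertex is on a directed cycle iff it belongs to a strongly connected component of size ≥ 2 (or has a self-loop).
The vertices on cycles are {E, G, H, I, J, K, L, M, N} — 9 in total.

9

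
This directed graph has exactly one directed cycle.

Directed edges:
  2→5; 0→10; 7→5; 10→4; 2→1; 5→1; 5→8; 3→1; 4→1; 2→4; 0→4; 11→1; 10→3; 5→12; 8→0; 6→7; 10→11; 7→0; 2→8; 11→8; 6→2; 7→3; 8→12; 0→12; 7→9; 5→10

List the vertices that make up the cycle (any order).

DFS with gray/black marking from 0:
0 gray
  12 gray
  12 black
  4 gray
    1 gray
    1 black
  4 black
  10 gray
    10→4: 4 black — skip
    3 gray
      3→1: 1 black — skip
    3 black
    11 gray
      8 gray
        8→12: 12 black — skip
        8→0: 0 is gray → back edge
Back edge closes the cycle 0 → 10 → 11 → 8 → 0; its vertices are {0, 8, 10, 11}.

0, 8, 10, 11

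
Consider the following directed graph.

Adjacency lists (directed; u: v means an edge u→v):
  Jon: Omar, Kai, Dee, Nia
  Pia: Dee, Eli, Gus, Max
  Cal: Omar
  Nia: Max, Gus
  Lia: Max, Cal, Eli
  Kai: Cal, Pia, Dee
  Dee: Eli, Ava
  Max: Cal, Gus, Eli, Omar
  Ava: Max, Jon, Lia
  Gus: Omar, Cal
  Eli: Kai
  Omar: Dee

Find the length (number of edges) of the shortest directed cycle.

For each vertex v, BFS finds the shortest path from v back to v.
The shortest such closed walk is Ava → Jon → Dee → Ava, length 3.

3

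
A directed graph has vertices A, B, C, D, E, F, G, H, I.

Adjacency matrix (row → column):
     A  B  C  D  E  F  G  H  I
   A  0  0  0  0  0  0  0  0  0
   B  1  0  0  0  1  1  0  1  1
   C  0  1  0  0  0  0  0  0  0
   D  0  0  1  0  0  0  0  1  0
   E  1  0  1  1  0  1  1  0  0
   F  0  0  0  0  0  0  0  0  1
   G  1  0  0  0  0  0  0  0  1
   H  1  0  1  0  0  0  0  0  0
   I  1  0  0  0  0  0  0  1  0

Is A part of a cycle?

No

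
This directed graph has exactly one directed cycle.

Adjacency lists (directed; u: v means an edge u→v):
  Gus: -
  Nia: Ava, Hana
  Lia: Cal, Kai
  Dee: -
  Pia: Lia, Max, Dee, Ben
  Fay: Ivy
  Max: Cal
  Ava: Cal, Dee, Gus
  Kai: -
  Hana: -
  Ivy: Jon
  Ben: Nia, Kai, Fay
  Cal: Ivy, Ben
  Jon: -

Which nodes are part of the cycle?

Ava, Ben, Cal, Nia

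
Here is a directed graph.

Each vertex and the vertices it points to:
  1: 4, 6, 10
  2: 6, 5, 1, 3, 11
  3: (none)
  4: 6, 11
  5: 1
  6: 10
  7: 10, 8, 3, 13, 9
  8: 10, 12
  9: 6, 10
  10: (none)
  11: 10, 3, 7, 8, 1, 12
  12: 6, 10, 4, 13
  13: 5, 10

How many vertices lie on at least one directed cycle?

8

A vertex is on a directed cycle iff it belongs to a strongly connected component of size ≥ 2 (or has a self-loop).
The vertices on cycles are {1, 4, 5, 7, 8, 11, 12, 13} — 8 in total.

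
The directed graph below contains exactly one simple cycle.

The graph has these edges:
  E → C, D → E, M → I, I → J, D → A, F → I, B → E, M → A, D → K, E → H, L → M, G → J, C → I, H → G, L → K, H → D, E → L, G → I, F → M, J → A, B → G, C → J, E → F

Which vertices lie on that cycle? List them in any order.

DFS with gray/black marking from E:
E gray
  C gray
    J gray
      A gray
      A black
    J black
    I gray
      I→J: J black — skip
    I black
  C black
  L gray
    K gray
    K black
    M gray
      M→A: A black — skip
      M→I: I black — skip
    M black
  L black
  H gray
    G gray
      G→J: J black — skip
      G→I: I black — skip
    G black
    D gray
      D→K: K black — skip
      D→A: A black — skip
      D→E: E is gray → back edge
Back edge closes the cycle E → H → D → E; its vertices are {D, E, H}.

D, E, H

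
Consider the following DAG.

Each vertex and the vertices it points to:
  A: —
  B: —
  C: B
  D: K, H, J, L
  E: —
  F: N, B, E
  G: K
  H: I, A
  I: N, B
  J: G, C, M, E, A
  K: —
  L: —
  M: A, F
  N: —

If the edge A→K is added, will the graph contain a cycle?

No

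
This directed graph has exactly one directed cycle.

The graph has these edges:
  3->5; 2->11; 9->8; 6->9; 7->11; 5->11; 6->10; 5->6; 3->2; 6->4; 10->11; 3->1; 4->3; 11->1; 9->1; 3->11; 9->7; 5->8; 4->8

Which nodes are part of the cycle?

DFS with gray/black marking from 5:
5 gray
  6 gray
    4 gray
      8 gray
      8 black
      3 gray
        1 gray
        1 black
        11 gray
          11→1: 1 black — skip
        11 black
        3→5: 5 is gray → back edge
Back edge closes the cycle 5 → 6 → 4 → 3 → 5; its vertices are {3, 4, 5, 6}.

3, 4, 5, 6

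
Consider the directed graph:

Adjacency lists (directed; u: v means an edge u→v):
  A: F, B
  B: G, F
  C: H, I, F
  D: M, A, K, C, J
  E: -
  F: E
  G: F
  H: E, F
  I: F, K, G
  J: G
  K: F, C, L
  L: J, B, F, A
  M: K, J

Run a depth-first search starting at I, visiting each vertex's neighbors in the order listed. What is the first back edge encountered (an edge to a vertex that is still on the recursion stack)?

C→I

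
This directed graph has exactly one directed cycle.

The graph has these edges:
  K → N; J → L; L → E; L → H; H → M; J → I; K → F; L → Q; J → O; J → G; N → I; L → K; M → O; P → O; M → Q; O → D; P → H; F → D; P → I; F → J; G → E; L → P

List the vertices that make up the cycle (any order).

F, J, K, L

DFS with gray/black marking from J:
J gray
  I gray
  I black
  O gray
    D gray
    D black
  O black
  G gray
    E gray
    E black
  G black
  L gray
    Q gray
    Q black
    L→E: E black — skip
    K gray
      N gray
        N→I: I black — skip
      N black
      F gray
        F→D: D black — skip
        F→J: J is gray → back edge
Back edge closes the cycle J → L → K → F → J; its vertices are {F, J, K, L}.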